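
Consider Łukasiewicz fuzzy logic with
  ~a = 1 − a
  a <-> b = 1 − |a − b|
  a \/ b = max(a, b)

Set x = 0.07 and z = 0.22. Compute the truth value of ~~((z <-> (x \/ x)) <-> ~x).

x \/ x = max(0.07, 0.07) = 0.07
z <-> (x \/ x) = 1 − |0.22 − 0.07| = 1 − 0.15 = 0.85
~x = 1 − 0.07 = 0.93
(z <-> (x \/ x)) <-> ~x = 1 − |0.85 − 0.93| = 1 − 0.08 = 0.92
~((z <-> (x \/ x)) <-> ~x) = 1 − 0.92 = 0.08
~~((z <-> (x \/ x)) <-> ~x) = 1 − 0.08 = 0.92

0.92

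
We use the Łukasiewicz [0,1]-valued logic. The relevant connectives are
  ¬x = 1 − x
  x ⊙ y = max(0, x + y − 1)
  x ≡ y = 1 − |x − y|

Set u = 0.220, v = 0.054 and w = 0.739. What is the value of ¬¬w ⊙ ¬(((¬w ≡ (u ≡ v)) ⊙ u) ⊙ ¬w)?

¬w = 1 − 0.739 = 0.261
¬¬w = 1 − 0.261 = 0.739
u ≡ v = 1 − |0.220 − 0.054| = 1 − 0.166 = 0.834
¬w ≡ (u ≡ v) = 1 − |0.261 − 0.834| = 1 − 0.573 = 0.427
(¬w ≡ (u ≡ v)) ⊙ u = max(0, 0.427 + 0.220 − 1) = max(0, -0.353) = 0.000
((¬w ≡ (u ≡ v)) ⊙ u) ⊙ ¬w = max(0, 0.000 + 0.261 − 1) = max(0, -0.739) = 0.000
¬(((¬w ≡ (u ≡ v)) ⊙ u) ⊙ ¬w) = 1 − 0.000 = 1.000
¬¬w ⊙ ¬(((¬w ≡ (u ≡ v)) ⊙ u) ⊙ ¬w) = max(0, 0.739 + 1.000 − 1) = max(0, 0.739) = 0.739

0.739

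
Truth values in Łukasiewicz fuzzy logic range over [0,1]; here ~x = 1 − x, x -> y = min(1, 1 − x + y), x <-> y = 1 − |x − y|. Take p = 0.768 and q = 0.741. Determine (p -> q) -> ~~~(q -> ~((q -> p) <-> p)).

0.536

p -> q = min(1, 1 − 0.768 + 0.741) = min(1, 0.973) = 0.973
q -> p = min(1, 1 − 0.741 + 0.768) = min(1, 1.027) = 1.000
(q -> p) <-> p = 1 − |1.000 − 0.768| = 1 − 0.232 = 0.768
~((q -> p) <-> p) = 1 − 0.768 = 0.232
q -> ~((q -> p) <-> p) = min(1, 1 − 0.741 + 0.232) = min(1, 0.491) = 0.491
~(q -> ~((q -> p) <-> p)) = 1 − 0.491 = 0.509
~~(q -> ~((q -> p) <-> p)) = 1 − 0.509 = 0.491
~~~(q -> ~((q -> p) <-> p)) = 1 − 0.491 = 0.509
(p -> q) -> ~~~(q -> ~((q -> p) <-> p)) = min(1, 1 − 0.973 + 0.509) = min(1, 0.536) = 0.536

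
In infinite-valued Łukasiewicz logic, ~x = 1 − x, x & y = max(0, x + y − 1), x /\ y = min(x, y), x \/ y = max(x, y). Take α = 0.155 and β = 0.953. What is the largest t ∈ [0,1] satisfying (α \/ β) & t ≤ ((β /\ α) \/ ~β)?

0.202

α \/ β = max(0.155, 0.953) = 0.953
So the left factor is α \/ β = 0.953.
β /\ α = min(0.953, 0.155) = 0.155
~β = 1 − 0.953 = 0.047
(β /\ α) \/ ~β = max(0.155, 0.047) = 0.155
So the right-hand bound is (β /\ α) \/ ~β = 0.155.
The residuum of the Łukasiewicz t-norm gives the supremum: min(1, 1 − 0.953 + 0.155).
1 − 0.953 + 0.155 = 0.202, so t = min(1, 0.202) = 0.202.
Check: 0.953 & 0.202 = max(0, 0.155) = 0.155 ≤ 0.155.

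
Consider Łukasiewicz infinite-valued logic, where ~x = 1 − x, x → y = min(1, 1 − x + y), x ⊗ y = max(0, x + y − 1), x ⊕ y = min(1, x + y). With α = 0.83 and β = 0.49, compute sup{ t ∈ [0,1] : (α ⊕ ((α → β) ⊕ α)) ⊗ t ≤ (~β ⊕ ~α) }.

0.68

α → β = min(1, 1 − 0.83 + 0.49) = min(1, 0.66) = 0.66
(α → β) ⊕ α = min(1, 0.66 + 0.83) = min(1, 1.49) = 1.00
α ⊕ ((α → β) ⊕ α) = min(1, 0.83 + 1.00) = min(1, 1.83) = 1.00
So the left factor is α ⊕ ((α → β) ⊕ α) = 1.00.
~β = 1 − 0.49 = 0.51
~α = 1 − 0.83 = 0.17
~β ⊕ ~α = min(1, 0.51 + 0.17) = min(1, 0.68) = 0.68
So the right-hand bound is ~β ⊕ ~α = 0.68.
The residuum of the Łukasiewicz t-norm gives the supremum: min(1, 1 − 1.00 + 0.68).
1 − 1.00 + 0.68 = 0.68, so t = min(1, 0.68) = 0.68.
Check: 1.00 ⊗ 0.68 = max(0, 0.68) = 0.68 ≤ 0.68.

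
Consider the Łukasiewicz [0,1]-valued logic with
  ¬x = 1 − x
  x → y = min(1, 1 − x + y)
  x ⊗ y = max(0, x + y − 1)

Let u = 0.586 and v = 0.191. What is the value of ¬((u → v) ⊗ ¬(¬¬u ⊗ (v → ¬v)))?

u → v = min(1, 1 − 0.586 + 0.191) = min(1, 0.605) = 0.605
¬u = 1 − 0.586 = 0.414
¬¬u = 1 − 0.414 = 0.586
¬v = 1 − 0.191 = 0.809
v → ¬v = min(1, 1 − 0.191 + 0.809) = min(1, 1.618) = 1.000
¬¬u ⊗ (v → ¬v) = max(0, 0.586 + 1.000 − 1) = max(0, 0.586) = 0.586
¬(¬¬u ⊗ (v → ¬v)) = 1 − 0.586 = 0.414
(u → v) ⊗ ¬(¬¬u ⊗ (v → ¬v)) = max(0, 0.605 + 0.414 − 1) = max(0, 0.019) = 0.019
¬((u → v) ⊗ ¬(¬¬u ⊗ (v → ¬v))) = 1 − 0.019 = 0.981

0.981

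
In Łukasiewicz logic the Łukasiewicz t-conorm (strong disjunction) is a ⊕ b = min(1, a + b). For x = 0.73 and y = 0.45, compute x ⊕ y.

1.00

x ⊕ y = min(1, 0.73 + 0.45) = min(1, 1.18) = 1.00
For comparison, the Gödel t-conorm max(a, b) would give 0.73.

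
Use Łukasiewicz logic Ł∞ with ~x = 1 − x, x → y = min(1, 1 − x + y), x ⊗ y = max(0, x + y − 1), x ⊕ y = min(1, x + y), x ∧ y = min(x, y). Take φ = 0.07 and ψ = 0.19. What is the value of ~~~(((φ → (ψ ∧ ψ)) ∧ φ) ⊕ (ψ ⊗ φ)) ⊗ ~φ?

ψ ∧ ψ = min(0.19, 0.19) = 0.19
φ → (ψ ∧ ψ) = min(1, 1 − 0.07 + 0.19) = min(1, 1.12) = 1.00
(φ → (ψ ∧ ψ)) ∧ φ = min(1.00, 0.07) = 0.07
ψ ⊗ φ = max(0, 0.19 + 0.07 − 1) = max(0, -0.74) = 0.00
((φ → (ψ ∧ ψ)) ∧ φ) ⊕ (ψ ⊗ φ) = min(1, 0.07 + 0.00) = min(1, 0.07) = 0.07
~(((φ → (ψ ∧ ψ)) ∧ φ) ⊕ (ψ ⊗ φ)) = 1 − 0.07 = 0.93
~~(((φ → (ψ ∧ ψ)) ∧ φ) ⊕ (ψ ⊗ φ)) = 1 − 0.93 = 0.07
~~~(((φ → (ψ ∧ ψ)) ∧ φ) ⊕ (ψ ⊗ φ)) = 1 − 0.07 = 0.93
~φ = 1 − 0.07 = 0.93
~~~(((φ → (ψ ∧ ψ)) ∧ φ) ⊕ (ψ ⊗ φ)) ⊗ ~φ = max(0, 0.93 + 0.93 − 1) = max(0, 0.86) = 0.86

0.86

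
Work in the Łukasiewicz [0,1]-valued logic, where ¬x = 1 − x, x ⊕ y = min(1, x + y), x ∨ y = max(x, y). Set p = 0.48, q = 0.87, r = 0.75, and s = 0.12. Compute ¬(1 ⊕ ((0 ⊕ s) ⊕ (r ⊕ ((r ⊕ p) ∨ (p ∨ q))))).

0.00

0 ⊕ s = min(1, 0.00 + 0.12) = min(1, 0.12) = 0.12
r ⊕ p = min(1, 0.75 + 0.48) = min(1, 1.23) = 1.00
p ∨ q = max(0.48, 0.87) = 0.87
(r ⊕ p) ∨ (p ∨ q) = max(1.00, 0.87) = 1.00
r ⊕ ((r ⊕ p) ∨ (p ∨ q)) = min(1, 0.75 + 1.00) = min(1, 1.75) = 1.00
(0 ⊕ s) ⊕ (r ⊕ ((r ⊕ p) ∨ (p ∨ q))) = min(1, 0.12 + 1.00) = min(1, 1.12) = 1.00
1 ⊕ ((0 ⊕ s) ⊕ (r ⊕ ((r ⊕ p) ∨ (p ∨ q)))) = min(1, 1.00 + 1.00) = min(1, 2.00) = 1.00
¬(1 ⊕ ((0 ⊕ s) ⊕ (r ⊕ ((r ⊕ p) ∨ (p ∨ q))))) = 1 − 1.00 = 0.00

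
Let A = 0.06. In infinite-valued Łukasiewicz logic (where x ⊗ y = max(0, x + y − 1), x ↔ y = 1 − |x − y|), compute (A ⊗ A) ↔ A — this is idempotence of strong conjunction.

0.94

A ⊗ A = max(0, 0.06 + 0.06 − 1) = max(0, -0.88) = 0.00
(A ⊗ A) ↔ A = 1 − |0.00 − 0.06| = 1 − 0.06 = 0.94
(The value 0.94 < 1 shows this instance is not satisfied; fails in Ł∞ since a ⊗ a = max(0, 2a−1) ≠ a in general.)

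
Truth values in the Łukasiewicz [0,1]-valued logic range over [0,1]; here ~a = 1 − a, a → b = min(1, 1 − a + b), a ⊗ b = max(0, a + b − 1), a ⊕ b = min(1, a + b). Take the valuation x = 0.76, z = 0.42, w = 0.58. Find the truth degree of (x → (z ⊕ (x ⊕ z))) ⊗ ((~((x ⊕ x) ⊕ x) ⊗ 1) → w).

x ⊕ z = min(1, 0.76 + 0.42) = min(1, 1.18) = 1.00
z ⊕ (x ⊕ z) = min(1, 0.42 + 1.00) = min(1, 1.42) = 1.00
x → (z ⊕ (x ⊕ z)) = min(1, 1 − 0.76 + 1.00) = min(1, 1.24) = 1.00
x ⊕ x = min(1, 0.76 + 0.76) = min(1, 1.52) = 1.00
(x ⊕ x) ⊕ x = min(1, 1.00 + 0.76) = min(1, 1.76) = 1.00
~((x ⊕ x) ⊕ x) = 1 − 1.00 = 0.00
~((x ⊕ x) ⊕ x) ⊗ 1 = max(0, 0.00 + 1.00 − 1) = max(0, 0.00) = 0.00
(~((x ⊕ x) ⊕ x) ⊗ 1) → w = min(1, 1 − 0.00 + 0.58) = min(1, 1.58) = 1.00
(x → (z ⊕ (x ⊕ z))) ⊗ ((~((x ⊕ x) ⊕ x) ⊗ 1) → w) = max(0, 1.00 + 1.00 − 1) = max(0, 1.00) = 1.00

1.00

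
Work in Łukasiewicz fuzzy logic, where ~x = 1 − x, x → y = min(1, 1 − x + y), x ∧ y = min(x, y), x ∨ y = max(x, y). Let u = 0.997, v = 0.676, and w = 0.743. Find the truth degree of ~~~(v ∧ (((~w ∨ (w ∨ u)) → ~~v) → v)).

~w = 1 − 0.743 = 0.257
w ∨ u = max(0.743, 0.997) = 0.997
~w ∨ (w ∨ u) = max(0.257, 0.997) = 0.997
~v = 1 − 0.676 = 0.324
~~v = 1 − 0.324 = 0.676
(~w ∨ (w ∨ u)) → ~~v = min(1, 1 − 0.997 + 0.676) = min(1, 0.679) = 0.679
((~w ∨ (w ∨ u)) → ~~v) → v = min(1, 1 − 0.679 + 0.676) = min(1, 0.997) = 0.997
v ∧ (((~w ∨ (w ∨ u)) → ~~v) → v) = min(0.676, 0.997) = 0.676
~(v ∧ (((~w ∨ (w ∨ u)) → ~~v) → v)) = 1 − 0.676 = 0.324
~~(v ∧ (((~w ∨ (w ∨ u)) → ~~v) → v)) = 1 − 0.324 = 0.676
~~~(v ∧ (((~w ∨ (w ∨ u)) → ~~v) → v)) = 1 − 0.676 = 0.324

0.324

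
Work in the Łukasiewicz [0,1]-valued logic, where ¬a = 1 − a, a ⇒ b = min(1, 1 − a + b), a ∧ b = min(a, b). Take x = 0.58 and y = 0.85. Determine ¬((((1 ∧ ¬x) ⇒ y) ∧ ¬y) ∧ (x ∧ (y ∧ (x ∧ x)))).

¬x = 1 − 0.58 = 0.42
1 ∧ ¬x = min(1.00, 0.42) = 0.42
(1 ∧ ¬x) ⇒ y = min(1, 1 − 0.42 + 0.85) = min(1, 1.43) = 1.00
¬y = 1 − 0.85 = 0.15
((1 ∧ ¬x) ⇒ y) ∧ ¬y = min(1.00, 0.15) = 0.15
x ∧ x = min(0.58, 0.58) = 0.58
y ∧ (x ∧ x) = min(0.85, 0.58) = 0.58
x ∧ (y ∧ (x ∧ x)) = min(0.58, 0.58) = 0.58
(((1 ∧ ¬x) ⇒ y) ∧ ¬y) ∧ (x ∧ (y ∧ (x ∧ x))) = min(0.15, 0.58) = 0.15
¬((((1 ∧ ¬x) ⇒ y) ∧ ¬y) ∧ (x ∧ (y ∧ (x ∧ x)))) = 1 − 0.15 = 0.85

0.85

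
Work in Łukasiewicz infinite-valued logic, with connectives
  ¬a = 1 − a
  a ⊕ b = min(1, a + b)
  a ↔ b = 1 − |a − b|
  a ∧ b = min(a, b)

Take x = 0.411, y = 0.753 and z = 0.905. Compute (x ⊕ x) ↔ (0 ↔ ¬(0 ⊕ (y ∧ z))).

x ⊕ x = min(1, 0.411 + 0.411) = min(1, 0.822) = 0.822
y ∧ z = min(0.753, 0.905) = 0.753
0 ⊕ (y ∧ z) = min(1, 0.000 + 0.753) = min(1, 0.753) = 0.753
¬(0 ⊕ (y ∧ z)) = 1 − 0.753 = 0.247
0 ↔ ¬(0 ⊕ (y ∧ z)) = 1 − |0.000 − 0.247| = 1 − 0.247 = 0.753
(x ⊕ x) ↔ (0 ↔ ¬(0 ⊕ (y ∧ z))) = 1 − |0.822 − 0.753| = 1 − 0.069 = 0.931

0.931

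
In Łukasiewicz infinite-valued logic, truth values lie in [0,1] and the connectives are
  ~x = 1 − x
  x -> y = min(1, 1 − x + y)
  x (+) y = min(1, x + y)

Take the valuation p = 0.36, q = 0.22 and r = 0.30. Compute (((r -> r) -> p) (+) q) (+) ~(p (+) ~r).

r -> r = min(1, 1 − 0.30 + 0.30) = min(1, 1.00) = 1.00
(r -> r) -> p = min(1, 1 − 1.00 + 0.36) = min(1, 0.36) = 0.36
((r -> r) -> p) (+) q = min(1, 0.36 + 0.22) = min(1, 0.58) = 0.58
~r = 1 − 0.30 = 0.70
p (+) ~r = min(1, 0.36 + 0.70) = min(1, 1.06) = 1.00
~(p (+) ~r) = 1 − 1.00 = 0.00
(((r -> r) -> p) (+) q) (+) ~(p (+) ~r) = min(1, 0.58 + 0.00) = min(1, 0.58) = 0.58

0.58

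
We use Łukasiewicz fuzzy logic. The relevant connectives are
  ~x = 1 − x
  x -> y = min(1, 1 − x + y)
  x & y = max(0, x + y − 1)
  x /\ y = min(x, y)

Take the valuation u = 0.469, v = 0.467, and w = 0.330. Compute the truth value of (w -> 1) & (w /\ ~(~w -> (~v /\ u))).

0.201

w -> 1 = min(1, 1 − 0.330 + 1.000) = min(1, 1.670) = 1.000
~w = 1 − 0.330 = 0.670
~v = 1 − 0.467 = 0.533
~v /\ u = min(0.533, 0.469) = 0.469
~w -> (~v /\ u) = min(1, 1 − 0.670 + 0.469) = min(1, 0.799) = 0.799
~(~w -> (~v /\ u)) = 1 − 0.799 = 0.201
w /\ ~(~w -> (~v /\ u)) = min(0.330, 0.201) = 0.201
(w -> 1) & (w /\ ~(~w -> (~v /\ u))) = max(0, 1.000 + 0.201 − 1) = max(0, 0.201) = 0.201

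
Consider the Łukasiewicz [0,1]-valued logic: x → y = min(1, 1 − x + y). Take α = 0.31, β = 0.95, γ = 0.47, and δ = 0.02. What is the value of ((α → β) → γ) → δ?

α → β = min(1, 1 − 0.31 + 0.95) = min(1, 1.64) = 1.00
(α → β) → γ = min(1, 1 − 1.00 + 0.47) = min(1, 0.47) = 0.47
((α → β) → γ) → δ = min(1, 1 − 0.47 + 0.02) = min(1, 0.55) = 0.55

0.55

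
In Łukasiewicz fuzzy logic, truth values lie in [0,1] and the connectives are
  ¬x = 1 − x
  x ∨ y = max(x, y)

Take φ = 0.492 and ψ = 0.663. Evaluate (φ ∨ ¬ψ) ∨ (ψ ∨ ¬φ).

0.663

¬ψ = 1 − 0.663 = 0.337
φ ∨ ¬ψ = max(0.492, 0.337) = 0.492
¬φ = 1 − 0.492 = 0.508
ψ ∨ ¬φ = max(0.663, 0.508) = 0.663
(φ ∨ ¬ψ) ∨ (ψ ∨ ¬φ) = max(0.492, 0.663) = 0.663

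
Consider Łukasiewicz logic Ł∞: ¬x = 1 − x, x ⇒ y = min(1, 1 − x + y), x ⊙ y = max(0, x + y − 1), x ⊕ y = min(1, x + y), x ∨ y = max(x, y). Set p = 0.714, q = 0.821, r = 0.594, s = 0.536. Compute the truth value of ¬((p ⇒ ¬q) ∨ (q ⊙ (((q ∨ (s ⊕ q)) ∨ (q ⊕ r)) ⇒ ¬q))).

¬q = 1 − 0.821 = 0.179
p ⇒ ¬q = min(1, 1 − 0.714 + 0.179) = min(1, 0.465) = 0.465
s ⊕ q = min(1, 0.536 + 0.821) = min(1, 1.357) = 1.000
q ∨ (s ⊕ q) = max(0.821, 1.000) = 1.000
q ⊕ r = min(1, 0.821 + 0.594) = min(1, 1.415) = 1.000
(q ∨ (s ⊕ q)) ∨ (q ⊕ r) = max(1.000, 1.000) = 1.000
((q ∨ (s ⊕ q)) ∨ (q ⊕ r)) ⇒ ¬q = min(1, 1 − 1.000 + 0.179) = min(1, 0.179) = 0.179
q ⊙ (((q ∨ (s ⊕ q)) ∨ (q ⊕ r)) ⇒ ¬q) = max(0, 0.821 + 0.179 − 1) = max(0, 0.000) = 0.000
(p ⇒ ¬q) ∨ (q ⊙ (((q ∨ (s ⊕ q)) ∨ (q ⊕ r)) ⇒ ¬q)) = max(0.465, 0.000) = 0.465
¬((p ⇒ ¬q) ∨ (q ⊙ (((q ∨ (s ⊕ q)) ∨ (q ⊕ r)) ⇒ ¬q))) = 1 − 0.465 = 0.535

0.535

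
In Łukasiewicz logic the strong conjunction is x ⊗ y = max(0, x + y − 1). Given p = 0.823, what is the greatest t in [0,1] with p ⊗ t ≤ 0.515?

0.692

The residuum of the Łukasiewicz t-norm gives the supremum: min(1, 1 − 0.823 + 0.515).
1 − 0.823 + 0.515 = 0.692, so t = min(1, 0.692) = 0.692.
Check: 0.823 ⊗ 0.692 = max(0, 0.515) = 0.515 ≤ 0.515.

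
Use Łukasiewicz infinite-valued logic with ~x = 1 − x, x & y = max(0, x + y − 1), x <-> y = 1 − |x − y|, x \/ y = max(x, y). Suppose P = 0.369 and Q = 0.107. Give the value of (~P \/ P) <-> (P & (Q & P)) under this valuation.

~P = 1 − 0.369 = 0.631
~P \/ P = max(0.631, 0.369) = 0.631
Q & P = max(0, 0.107 + 0.369 − 1) = max(0, -0.524) = 0.000
P & (Q & P) = max(0, 0.369 + 0.000 − 1) = max(0, -0.631) = 0.000
(~P \/ P) <-> (P & (Q & P)) = 1 − |0.631 − 0.000| = 1 − 0.631 = 0.369

0.369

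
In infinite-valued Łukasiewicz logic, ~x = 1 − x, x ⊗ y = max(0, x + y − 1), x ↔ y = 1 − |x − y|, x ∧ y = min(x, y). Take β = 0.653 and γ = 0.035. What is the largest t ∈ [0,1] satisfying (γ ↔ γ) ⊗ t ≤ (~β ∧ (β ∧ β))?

γ ↔ γ = 1 − |0.035 − 0.035| = 1 − 0.000 = 1.000
So the left factor is γ ↔ γ = 1.000.
~β = 1 − 0.653 = 0.347
β ∧ β = min(0.653, 0.653) = 0.653
~β ∧ (β ∧ β) = min(0.347, 0.653) = 0.347
So the right-hand bound is ~β ∧ (β ∧ β) = 0.347.
The residuum of the Łukasiewicz t-norm gives the supremum: min(1, 1 − 1.000 + 0.347).
1 − 1.000 + 0.347 = 0.347, so t = min(1, 0.347) = 0.347.
Check: 1.000 ⊗ 0.347 = max(0, 0.347) = 0.347 ≤ 0.347.

0.347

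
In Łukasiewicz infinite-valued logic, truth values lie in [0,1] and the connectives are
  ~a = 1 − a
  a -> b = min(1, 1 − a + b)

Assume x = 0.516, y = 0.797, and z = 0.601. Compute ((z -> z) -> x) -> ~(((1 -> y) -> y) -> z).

z -> z = min(1, 1 − 0.601 + 0.601) = min(1, 1.000) = 1.000
(z -> z) -> x = min(1, 1 − 1.000 + 0.516) = min(1, 0.516) = 0.516
1 -> y = min(1, 1 − 1.000 + 0.797) = min(1, 0.797) = 0.797
(1 -> y) -> y = min(1, 1 − 0.797 + 0.797) = min(1, 1.000) = 1.000
((1 -> y) -> y) -> z = min(1, 1 − 1.000 + 0.601) = min(1, 0.601) = 0.601
~(((1 -> y) -> y) -> z) = 1 − 0.601 = 0.399
((z -> z) -> x) -> ~(((1 -> y) -> y) -> z) = min(1, 1 − 0.516 + 0.399) = min(1, 0.883) = 0.883

0.883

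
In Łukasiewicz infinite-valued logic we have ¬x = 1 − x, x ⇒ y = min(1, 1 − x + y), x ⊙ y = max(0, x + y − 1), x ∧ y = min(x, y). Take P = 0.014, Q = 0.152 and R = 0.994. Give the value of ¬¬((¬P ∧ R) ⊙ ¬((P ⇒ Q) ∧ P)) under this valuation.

0.972

¬P = 1 − 0.014 = 0.986
¬P ∧ R = min(0.986, 0.994) = 0.986
P ⇒ Q = min(1, 1 − 0.014 + 0.152) = min(1, 1.138) = 1.000
(P ⇒ Q) ∧ P = min(1.000, 0.014) = 0.014
¬((P ⇒ Q) ∧ P) = 1 − 0.014 = 0.986
(¬P ∧ R) ⊙ ¬((P ⇒ Q) ∧ P) = max(0, 0.986 + 0.986 − 1) = max(0, 0.972) = 0.972
¬((¬P ∧ R) ⊙ ¬((P ⇒ Q) ∧ P)) = 1 − 0.972 = 0.028
¬¬((¬P ∧ R) ⊙ ¬((P ⇒ Q) ∧ P)) = 1 − 0.028 = 0.972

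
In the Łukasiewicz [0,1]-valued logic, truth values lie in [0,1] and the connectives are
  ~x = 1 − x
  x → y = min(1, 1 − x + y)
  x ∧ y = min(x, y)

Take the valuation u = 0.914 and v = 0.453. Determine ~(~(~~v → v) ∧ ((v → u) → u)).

~v = 1 − 0.453 = 0.547
~~v = 1 − 0.547 = 0.453
~~v → v = min(1, 1 − 0.453 + 0.453) = min(1, 1.000) = 1.000
~(~~v → v) = 1 − 1.000 = 0.000
v → u = min(1, 1 − 0.453 + 0.914) = min(1, 1.461) = 1.000
(v → u) → u = min(1, 1 − 1.000 + 0.914) = min(1, 0.914) = 0.914
~(~~v → v) ∧ ((v → u) → u) = min(0.000, 0.914) = 0.000
~(~(~~v → v) ∧ ((v → u) → u)) = 1 − 0.000 = 1.000

1.000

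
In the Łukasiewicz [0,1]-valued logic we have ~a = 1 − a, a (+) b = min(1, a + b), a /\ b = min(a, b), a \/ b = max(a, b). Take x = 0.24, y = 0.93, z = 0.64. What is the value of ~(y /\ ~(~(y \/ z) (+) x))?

0.31

y \/ z = max(0.93, 0.64) = 0.93
~(y \/ z) = 1 − 0.93 = 0.07
~(y \/ z) (+) x = min(1, 0.07 + 0.24) = min(1, 0.31) = 0.31
~(~(y \/ z) (+) x) = 1 − 0.31 = 0.69
y /\ ~(~(y \/ z) (+) x) = min(0.93, 0.69) = 0.69
~(y /\ ~(~(y \/ z) (+) x)) = 1 − 0.69 = 0.31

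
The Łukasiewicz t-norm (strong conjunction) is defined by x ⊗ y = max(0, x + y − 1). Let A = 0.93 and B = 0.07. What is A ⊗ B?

0.00

A ⊗ B = max(0, 0.93 + 0.07 − 1) = max(0, 0.00) = 0.00
For comparison, the Gödel (minimum) t-norm min(x, y) would give 0.07.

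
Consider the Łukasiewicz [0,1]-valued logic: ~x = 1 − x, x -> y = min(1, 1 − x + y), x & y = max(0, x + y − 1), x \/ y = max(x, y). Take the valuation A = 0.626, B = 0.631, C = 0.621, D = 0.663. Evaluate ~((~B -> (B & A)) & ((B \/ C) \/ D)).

0.449

~B = 1 − 0.631 = 0.369
B & A = max(0, 0.631 + 0.626 − 1) = max(0, 0.257) = 0.257
~B -> (B & A) = min(1, 1 − 0.369 + 0.257) = min(1, 0.888) = 0.888
B \/ C = max(0.631, 0.621) = 0.631
(B \/ C) \/ D = max(0.631, 0.663) = 0.663
(~B -> (B & A)) & ((B \/ C) \/ D) = max(0, 0.888 + 0.663 − 1) = max(0, 0.551) = 0.551
~((~B -> (B & A)) & ((B \/ C) \/ D)) = 1 − 0.551 = 0.449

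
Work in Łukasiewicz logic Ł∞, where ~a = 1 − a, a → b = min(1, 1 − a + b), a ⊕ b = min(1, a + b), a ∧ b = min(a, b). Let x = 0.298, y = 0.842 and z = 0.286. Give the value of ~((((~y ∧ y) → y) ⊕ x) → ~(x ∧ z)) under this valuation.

0.286

~y = 1 − 0.842 = 0.158
~y ∧ y = min(0.158, 0.842) = 0.158
(~y ∧ y) → y = min(1, 1 − 0.158 + 0.842) = min(1, 1.684) = 1.000
((~y ∧ y) → y) ⊕ x = min(1, 1.000 + 0.298) = min(1, 1.298) = 1.000
x ∧ z = min(0.298, 0.286) = 0.286
~(x ∧ z) = 1 − 0.286 = 0.714
(((~y ∧ y) → y) ⊕ x) → ~(x ∧ z) = min(1, 1 − 1.000 + 0.714) = min(1, 0.714) = 0.714
~((((~y ∧ y) → y) ⊕ x) → ~(x ∧ z)) = 1 − 0.714 = 0.286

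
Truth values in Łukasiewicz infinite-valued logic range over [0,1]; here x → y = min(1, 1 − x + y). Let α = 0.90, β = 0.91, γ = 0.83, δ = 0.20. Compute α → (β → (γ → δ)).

γ → δ = min(1, 1 − 0.83 + 0.20) = min(1, 0.37) = 0.37
β → (γ → δ) = min(1, 1 − 0.91 + 0.37) = min(1, 0.46) = 0.46
α → (β → (γ → δ)) = min(1, 1 − 0.90 + 0.46) = min(1, 0.56) = 0.56

0.56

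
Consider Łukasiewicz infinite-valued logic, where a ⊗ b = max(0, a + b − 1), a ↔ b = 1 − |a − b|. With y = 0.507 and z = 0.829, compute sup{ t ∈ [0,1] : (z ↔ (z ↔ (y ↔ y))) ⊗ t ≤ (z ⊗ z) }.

0.658

y ↔ y = 1 − |0.507 − 0.507| = 1 − 0.000 = 1.000
z ↔ (y ↔ y) = 1 − |0.829 − 1.000| = 1 − 0.171 = 0.829
z ↔ (z ↔ (y ↔ y)) = 1 − |0.829 − 0.829| = 1 − 0.000 = 1.000
So the left factor is z ↔ (z ↔ (y ↔ y)) = 1.000.
z ⊗ z = max(0, 0.829 + 0.829 − 1) = max(0, 0.658) = 0.658
So the right-hand bound is z ⊗ z = 0.658.
The residuum of the Łukasiewicz t-norm gives the supremum: min(1, 1 − 1.000 + 0.658).
1 − 1.000 + 0.658 = 0.658, so t = min(1, 0.658) = 0.658.
Check: 1.000 ⊗ 0.658 = max(0, 0.658) = 0.658 ≤ 0.658.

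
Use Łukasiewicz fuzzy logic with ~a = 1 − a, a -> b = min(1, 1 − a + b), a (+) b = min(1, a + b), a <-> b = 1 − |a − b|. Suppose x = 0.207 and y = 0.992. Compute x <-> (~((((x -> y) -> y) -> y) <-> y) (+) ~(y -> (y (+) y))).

x -> y = min(1, 1 − 0.207 + 0.992) = min(1, 1.785) = 1.000
(x -> y) -> y = min(1, 1 − 1.000 + 0.992) = min(1, 0.992) = 0.992
((x -> y) -> y) -> y = min(1, 1 − 0.992 + 0.992) = min(1, 1.000) = 1.000
(((x -> y) -> y) -> y) <-> y = 1 − |1.000 − 0.992| = 1 − 0.008 = 0.992
~((((x -> y) -> y) -> y) <-> y) = 1 − 0.992 = 0.008
y (+) y = min(1, 0.992 + 0.992) = min(1, 1.984) = 1.000
y -> (y (+) y) = min(1, 1 − 0.992 + 1.000) = min(1, 1.008) = 1.000
~(y -> (y (+) y)) = 1 − 1.000 = 0.000
~((((x -> y) -> y) -> y) <-> y) (+) ~(y -> (y (+) y)) = min(1, 0.008 + 0.000) = min(1, 0.008) = 0.008
x <-> (~((((x -> y) -> y) -> y) <-> y) (+) ~(y -> (y (+) y))) = 1 − |0.207 − 0.008| = 1 − 0.199 = 0.801

0.801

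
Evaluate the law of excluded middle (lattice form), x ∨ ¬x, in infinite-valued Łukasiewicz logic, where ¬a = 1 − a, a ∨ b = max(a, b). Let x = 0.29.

0.71

¬x = 1 − 0.29 = 0.71
x ∨ ¬x = max(0.29, 0.71) = 0.71
(The value 0.71 < 1 shows this instance is not satisfied; not a Ł∞-tautology — its value is max(a, 1−a).)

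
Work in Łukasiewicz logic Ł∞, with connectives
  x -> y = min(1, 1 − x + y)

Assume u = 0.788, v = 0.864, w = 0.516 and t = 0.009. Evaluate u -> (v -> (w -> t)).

w -> t = min(1, 1 − 0.516 + 0.009) = min(1, 0.493) = 0.493
v -> (w -> t) = min(1, 1 − 0.864 + 0.493) = min(1, 0.629) = 0.629
u -> (v -> (w -> t)) = min(1, 1 − 0.788 + 0.629) = min(1, 0.841) = 0.841

0.841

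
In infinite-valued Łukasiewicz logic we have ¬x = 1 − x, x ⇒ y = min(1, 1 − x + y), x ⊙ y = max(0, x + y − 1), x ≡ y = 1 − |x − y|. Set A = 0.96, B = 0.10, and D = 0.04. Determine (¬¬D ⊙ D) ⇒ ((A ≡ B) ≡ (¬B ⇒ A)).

1.00

¬D = 1 − 0.04 = 0.96
¬¬D = 1 − 0.96 = 0.04
¬¬D ⊙ D = max(0, 0.04 + 0.04 − 1) = max(0, -0.92) = 0.00
A ≡ B = 1 − |0.96 − 0.10| = 1 − 0.86 = 0.14
¬B = 1 − 0.10 = 0.90
¬B ⇒ A = min(1, 1 − 0.90 + 0.96) = min(1, 1.06) = 1.00
(A ≡ B) ≡ (¬B ⇒ A) = 1 − |0.14 − 1.00| = 1 − 0.86 = 0.14
(¬¬D ⊙ D) ⇒ ((A ≡ B) ≡ (¬B ⇒ A)) = min(1, 1 − 0.00 + 0.14) = min(1, 1.14) = 1.00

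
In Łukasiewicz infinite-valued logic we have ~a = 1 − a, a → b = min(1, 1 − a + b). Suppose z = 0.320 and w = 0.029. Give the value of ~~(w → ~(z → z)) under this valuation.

0.971

z → z = min(1, 1 − 0.320 + 0.320) = min(1, 1.000) = 1.000
~(z → z) = 1 − 1.000 = 0.000
w → ~(z → z) = min(1, 1 − 0.029 + 0.000) = min(1, 0.971) = 0.971
~(w → ~(z → z)) = 1 − 0.971 = 0.029
~~(w → ~(z → z)) = 1 − 0.029 = 0.971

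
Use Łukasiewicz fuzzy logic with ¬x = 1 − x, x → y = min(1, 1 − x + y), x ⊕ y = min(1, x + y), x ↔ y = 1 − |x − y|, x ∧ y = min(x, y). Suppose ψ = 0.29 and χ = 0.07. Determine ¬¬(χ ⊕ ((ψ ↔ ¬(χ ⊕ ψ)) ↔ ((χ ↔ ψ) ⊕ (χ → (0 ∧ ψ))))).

0.72

χ ⊕ ψ = min(1, 0.07 + 0.29) = min(1, 0.36) = 0.36
¬(χ ⊕ ψ) = 1 − 0.36 = 0.64
ψ ↔ ¬(χ ⊕ ψ) = 1 − |0.29 − 0.64| = 1 − 0.35 = 0.65
χ ↔ ψ = 1 − |0.07 − 0.29| = 1 − 0.22 = 0.78
0 ∧ ψ = min(0.00, 0.29) = 0.00
χ → (0 ∧ ψ) = min(1, 1 − 0.07 + 0.00) = min(1, 0.93) = 0.93
(χ ↔ ψ) ⊕ (χ → (0 ∧ ψ)) = min(1, 0.78 + 0.93) = min(1, 1.71) = 1.00
(ψ ↔ ¬(χ ⊕ ψ)) ↔ ((χ ↔ ψ) ⊕ (χ → (0 ∧ ψ))) = 1 − |0.65 − 1.00| = 1 − 0.35 = 0.65
χ ⊕ ((ψ ↔ ¬(χ ⊕ ψ)) ↔ ((χ ↔ ψ) ⊕ (χ → (0 ∧ ψ)))) = min(1, 0.07 + 0.65) = min(1, 0.72) = 0.72
¬(χ ⊕ ((ψ ↔ ¬(χ ⊕ ψ)) ↔ ((χ ↔ ψ) ⊕ (χ → (0 ∧ ψ))))) = 1 − 0.72 = 0.28
¬¬(χ ⊕ ((ψ ↔ ¬(χ ⊕ ψ)) ↔ ((χ ↔ ψ) ⊕ (χ → (0 ∧ ψ))))) = 1 − 0.28 = 0.72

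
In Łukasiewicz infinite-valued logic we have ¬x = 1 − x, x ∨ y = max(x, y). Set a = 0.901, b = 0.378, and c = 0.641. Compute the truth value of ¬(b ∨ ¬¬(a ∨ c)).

0.099

a ∨ c = max(0.901, 0.641) = 0.901
¬(a ∨ c) = 1 − 0.901 = 0.099
¬¬(a ∨ c) = 1 − 0.099 = 0.901
b ∨ ¬¬(a ∨ c) = max(0.378, 0.901) = 0.901
¬(b ∨ ¬¬(a ∨ c)) = 1 − 0.901 = 0.099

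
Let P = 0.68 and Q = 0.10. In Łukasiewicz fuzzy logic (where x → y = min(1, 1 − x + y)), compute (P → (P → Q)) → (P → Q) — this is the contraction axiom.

0.68

P → Q = min(1, 1 − 0.68 + 0.10) = min(1, 0.42) = 0.42
P → (P → Q) = min(1, 1 − 0.68 + 0.42) = min(1, 0.74) = 0.74
(P → (P → Q)) → (P → Q) = min(1, 1 − 0.74 + 0.42) = min(1, 0.68) = 0.68
(The value 0.68 < 1 shows this instance is not satisfied; fails in Ł∞ (the t-norm is not idempotent).)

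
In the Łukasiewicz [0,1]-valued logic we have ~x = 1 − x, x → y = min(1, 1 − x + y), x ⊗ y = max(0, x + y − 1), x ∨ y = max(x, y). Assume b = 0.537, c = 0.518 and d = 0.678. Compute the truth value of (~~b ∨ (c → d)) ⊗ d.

~b = 1 − 0.537 = 0.463
~~b = 1 − 0.463 = 0.537
c → d = min(1, 1 − 0.518 + 0.678) = min(1, 1.160) = 1.000
~~b ∨ (c → d) = max(0.537, 1.000) = 1.000
(~~b ∨ (c → d)) ⊗ d = max(0, 1.000 + 0.678 − 1) = max(0, 0.678) = 0.678

0.678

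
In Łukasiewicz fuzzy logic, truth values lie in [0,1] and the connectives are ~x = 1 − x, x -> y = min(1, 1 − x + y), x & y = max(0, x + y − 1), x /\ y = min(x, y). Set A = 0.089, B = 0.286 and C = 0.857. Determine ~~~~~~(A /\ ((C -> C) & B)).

0.089

C -> C = min(1, 1 − 0.857 + 0.857) = min(1, 1.000) = 1.000
(C -> C) & B = max(0, 1.000 + 0.286 − 1) = max(0, 0.286) = 0.286
A /\ ((C -> C) & B) = min(0.089, 0.286) = 0.089
~(A /\ ((C -> C) & B)) = 1 − 0.089 = 0.911
~~(A /\ ((C -> C) & B)) = 1 − 0.911 = 0.089
~~~(A /\ ((C -> C) & B)) = 1 − 0.089 = 0.911
~~~~(A /\ ((C -> C) & B)) = 1 − 0.911 = 0.089
~~~~~(A /\ ((C -> C) & B)) = 1 − 0.089 = 0.911
~~~~~~(A /\ ((C -> C) & B)) = 1 − 0.911 = 0.089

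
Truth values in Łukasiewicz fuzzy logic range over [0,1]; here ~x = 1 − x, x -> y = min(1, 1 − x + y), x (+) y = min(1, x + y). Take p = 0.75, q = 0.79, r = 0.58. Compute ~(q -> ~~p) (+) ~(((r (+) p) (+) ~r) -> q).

0.25

~p = 1 − 0.75 = 0.25
~~p = 1 − 0.25 = 0.75
q -> ~~p = min(1, 1 − 0.79 + 0.75) = min(1, 0.96) = 0.96
~(q -> ~~p) = 1 − 0.96 = 0.04
r (+) p = min(1, 0.58 + 0.75) = min(1, 1.33) = 1.00
~r = 1 − 0.58 = 0.42
(r (+) p) (+) ~r = min(1, 1.00 + 0.42) = min(1, 1.42) = 1.00
((r (+) p) (+) ~r) -> q = min(1, 1 − 1.00 + 0.79) = min(1, 0.79) = 0.79
~(((r (+) p) (+) ~r) -> q) = 1 − 0.79 = 0.21
~(q -> ~~p) (+) ~(((r (+) p) (+) ~r) -> q) = min(1, 0.04 + 0.21) = min(1, 0.25) = 0.25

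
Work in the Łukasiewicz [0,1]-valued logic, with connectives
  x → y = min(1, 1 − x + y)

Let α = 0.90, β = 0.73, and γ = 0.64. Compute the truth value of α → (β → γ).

1.00

β → γ = min(1, 1 − 0.73 + 0.64) = min(1, 0.91) = 0.91
α → (β → γ) = min(1, 1 − 0.90 + 0.91) = min(1, 1.01) = 1.00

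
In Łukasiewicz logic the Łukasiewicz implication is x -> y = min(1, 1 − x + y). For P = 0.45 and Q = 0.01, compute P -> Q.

0.56

P -> Q = min(1, 1 − 0.45 + 0.01) = min(1, 0.56) = 0.56
For comparison, the Gödel implication (1 if x ≤ y else y) would give 0.01.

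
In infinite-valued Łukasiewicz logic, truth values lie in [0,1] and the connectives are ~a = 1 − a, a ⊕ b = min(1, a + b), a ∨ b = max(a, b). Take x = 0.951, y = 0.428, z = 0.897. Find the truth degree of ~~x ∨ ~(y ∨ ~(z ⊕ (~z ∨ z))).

~x = 1 − 0.951 = 0.049
~~x = 1 − 0.049 = 0.951
~z = 1 − 0.897 = 0.103
~z ∨ z = max(0.103, 0.897) = 0.897
z ⊕ (~z ∨ z) = min(1, 0.897 + 0.897) = min(1, 1.794) = 1.000
~(z ⊕ (~z ∨ z)) = 1 − 1.000 = 0.000
y ∨ ~(z ⊕ (~z ∨ z)) = max(0.428, 0.000) = 0.428
~(y ∨ ~(z ⊕ (~z ∨ z))) = 1 − 0.428 = 0.572
~~x ∨ ~(y ∨ ~(z ⊕ (~z ∨ z))) = max(0.951, 0.572) = 0.951

0.951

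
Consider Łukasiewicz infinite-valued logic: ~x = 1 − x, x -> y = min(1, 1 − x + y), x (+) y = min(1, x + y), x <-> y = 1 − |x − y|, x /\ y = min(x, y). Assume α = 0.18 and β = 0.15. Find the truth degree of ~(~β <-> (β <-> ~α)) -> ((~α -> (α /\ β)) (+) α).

0.99

~β = 1 − 0.15 = 0.85
~α = 1 − 0.18 = 0.82
β <-> ~α = 1 − |0.15 − 0.82| = 1 − 0.67 = 0.33
~β <-> (β <-> ~α) = 1 − |0.85 − 0.33| = 1 − 0.52 = 0.48
~(~β <-> (β <-> ~α)) = 1 − 0.48 = 0.52
α /\ β = min(0.18, 0.15) = 0.15
~α -> (α /\ β) = min(1, 1 − 0.82 + 0.15) = min(1, 0.33) = 0.33
(~α -> (α /\ β)) (+) α = min(1, 0.33 + 0.18) = min(1, 0.51) = 0.51
~(~β <-> (β <-> ~α)) -> ((~α -> (α /\ β)) (+) α) = min(1, 1 − 0.52 + 0.51) = min(1, 0.99) = 0.99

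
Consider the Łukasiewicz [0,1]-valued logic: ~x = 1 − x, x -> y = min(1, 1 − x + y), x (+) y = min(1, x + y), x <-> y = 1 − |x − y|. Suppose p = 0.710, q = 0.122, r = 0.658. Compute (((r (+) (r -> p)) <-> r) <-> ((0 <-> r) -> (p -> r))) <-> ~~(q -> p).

r -> p = min(1, 1 − 0.658 + 0.710) = min(1, 1.052) = 1.000
r (+) (r -> p) = min(1, 0.658 + 1.000) = min(1, 1.658) = 1.000
(r (+) (r -> p)) <-> r = 1 − |1.000 − 0.658| = 1 − 0.342 = 0.658
0 <-> r = 1 − |0.000 − 0.658| = 1 − 0.658 = 0.342
p -> r = min(1, 1 − 0.710 + 0.658) = min(1, 0.948) = 0.948
(0 <-> r) -> (p -> r) = min(1, 1 − 0.342 + 0.948) = min(1, 1.606) = 1.000
((r (+) (r -> p)) <-> r) <-> ((0 <-> r) -> (p -> r)) = 1 − |0.658 − 1.000| = 1 − 0.342 = 0.658
q -> p = min(1, 1 − 0.122 + 0.710) = min(1, 1.588) = 1.000
~(q -> p) = 1 − 1.000 = 0.000
~~(q -> p) = 1 − 0.000 = 1.000
(((r (+) (r -> p)) <-> r) <-> ((0 <-> r) -> (p -> r))) <-> ~~(q -> p) = 1 − |0.658 − 1.000| = 1 − 0.342 = 0.658

0.658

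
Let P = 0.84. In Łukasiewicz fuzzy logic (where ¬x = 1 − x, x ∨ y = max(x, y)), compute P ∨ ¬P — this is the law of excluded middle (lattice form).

¬P = 1 − 0.84 = 0.16
P ∨ ¬P = max(0.84, 0.16) = 0.84
(The value 0.84 < 1 shows this instance is not satisfied; not a Ł∞-tautology — its value is max(a, 1−a).)

0.84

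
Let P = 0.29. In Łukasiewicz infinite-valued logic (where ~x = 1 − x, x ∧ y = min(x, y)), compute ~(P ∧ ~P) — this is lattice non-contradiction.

0.71

~P = 1 − 0.29 = 0.71
P ∧ ~P = min(0.29, 0.71) = 0.29
~(P ∧ ~P) = 1 − 0.29 = 0.71
(The value 0.71 < 1 shows this instance is not satisfied; not a Ł∞-tautology — its value is 1 − min(a, 1−a).)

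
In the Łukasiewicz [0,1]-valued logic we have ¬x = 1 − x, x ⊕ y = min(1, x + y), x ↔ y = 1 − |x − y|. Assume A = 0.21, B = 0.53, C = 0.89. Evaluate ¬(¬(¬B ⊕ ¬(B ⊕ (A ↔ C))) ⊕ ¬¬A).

0.41

¬B = 1 − 0.53 = 0.47
A ↔ C = 1 − |0.21 − 0.89| = 1 − 0.68 = 0.32
B ⊕ (A ↔ C) = min(1, 0.53 + 0.32) = min(1, 0.85) = 0.85
¬(B ⊕ (A ↔ C)) = 1 − 0.85 = 0.15
¬B ⊕ ¬(B ⊕ (A ↔ C)) = min(1, 0.47 + 0.15) = min(1, 0.62) = 0.62
¬(¬B ⊕ ¬(B ⊕ (A ↔ C))) = 1 − 0.62 = 0.38
¬A = 1 − 0.21 = 0.79
¬¬A = 1 − 0.79 = 0.21
¬(¬B ⊕ ¬(B ⊕ (A ↔ C))) ⊕ ¬¬A = min(1, 0.38 + 0.21) = min(1, 0.59) = 0.59
¬(¬(¬B ⊕ ¬(B ⊕ (A ↔ C))) ⊕ ¬¬A) = 1 − 0.59 = 0.41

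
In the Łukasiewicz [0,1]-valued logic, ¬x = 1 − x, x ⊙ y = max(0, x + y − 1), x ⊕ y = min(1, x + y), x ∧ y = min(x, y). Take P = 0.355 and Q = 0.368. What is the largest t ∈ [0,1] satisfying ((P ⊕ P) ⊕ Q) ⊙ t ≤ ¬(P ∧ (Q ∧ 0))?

1.000

P ⊕ P = min(1, 0.355 + 0.355) = min(1, 0.710) = 0.710
(P ⊕ P) ⊕ Q = min(1, 0.710 + 0.368) = min(1, 1.078) = 1.000
So the left factor is (P ⊕ P) ⊕ Q = 1.000.
Q ∧ 0 = min(0.368, 0.000) = 0.000
P ∧ (Q ∧ 0) = min(0.355, 0.000) = 0.000
¬(P ∧ (Q ∧ 0)) = 1 − 0.000 = 1.000
So the right-hand bound is ¬(P ∧ (Q ∧ 0)) = 1.000.
The residuum of the Łukasiewicz t-norm gives the supremum: min(1, 1 − 1.000 + 1.000).
1 − 1.000 + 1.000 = 1.000, so t = min(1, 1.000) = 1.000.
Check: 1.000 ⊙ 1.000 = max(0, 1.000) = 1.000 ≤ 1.000.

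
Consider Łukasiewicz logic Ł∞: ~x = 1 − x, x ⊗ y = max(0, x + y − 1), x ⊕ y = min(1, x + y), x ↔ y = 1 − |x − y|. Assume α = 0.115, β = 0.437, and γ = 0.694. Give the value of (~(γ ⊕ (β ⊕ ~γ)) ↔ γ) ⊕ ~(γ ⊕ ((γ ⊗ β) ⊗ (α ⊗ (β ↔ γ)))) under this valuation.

~γ = 1 − 0.694 = 0.306
β ⊕ ~γ = min(1, 0.437 + 0.306) = min(1, 0.743) = 0.743
γ ⊕ (β ⊕ ~γ) = min(1, 0.694 + 0.743) = min(1, 1.437) = 1.000
~(γ ⊕ (β ⊕ ~γ)) = 1 − 1.000 = 0.000
~(γ ⊕ (β ⊕ ~γ)) ↔ γ = 1 − |0.000 − 0.694| = 1 − 0.694 = 0.306
γ ⊗ β = max(0, 0.694 + 0.437 − 1) = max(0, 0.131) = 0.131
β ↔ γ = 1 − |0.437 − 0.694| = 1 − 0.257 = 0.743
α ⊗ (β ↔ γ) = max(0, 0.115 + 0.743 − 1) = max(0, -0.142) = 0.000
(γ ⊗ β) ⊗ (α ⊗ (β ↔ γ)) = max(0, 0.131 + 0.000 − 1) = max(0, -0.869) = 0.000
γ ⊕ ((γ ⊗ β) ⊗ (α ⊗ (β ↔ γ))) = min(1, 0.694 + 0.000) = min(1, 0.694) = 0.694
~(γ ⊕ ((γ ⊗ β) ⊗ (α ⊗ (β ↔ γ)))) = 1 − 0.694 = 0.306
(~(γ ⊕ (β ⊕ ~γ)) ↔ γ) ⊕ ~(γ ⊕ ((γ ⊗ β) ⊗ (α ⊗ (β ↔ γ)))) = min(1, 0.306 + 0.306) = min(1, 0.612) = 0.612

0.612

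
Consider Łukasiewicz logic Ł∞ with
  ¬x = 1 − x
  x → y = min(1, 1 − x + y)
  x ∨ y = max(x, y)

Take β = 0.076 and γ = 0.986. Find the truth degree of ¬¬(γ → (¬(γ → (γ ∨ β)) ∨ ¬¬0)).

0.014

γ ∨ β = max(0.986, 0.076) = 0.986
γ → (γ ∨ β) = min(1, 1 − 0.986 + 0.986) = min(1, 1.000) = 1.000
¬(γ → (γ ∨ β)) = 1 − 1.000 = 0.000
¬0 = 1 − 0.000 = 1.000
¬¬0 = 1 − 1.000 = 0.000
¬(γ → (γ ∨ β)) ∨ ¬¬0 = max(0.000, 0.000) = 0.000
γ → (¬(γ → (γ ∨ β)) ∨ ¬¬0) = min(1, 1 − 0.986 + 0.000) = min(1, 0.014) = 0.014
¬(γ → (¬(γ → (γ ∨ β)) ∨ ¬¬0)) = 1 − 0.014 = 0.986
¬¬(γ → (¬(γ → (γ ∨ β)) ∨ ¬¬0)) = 1 − 0.986 = 0.014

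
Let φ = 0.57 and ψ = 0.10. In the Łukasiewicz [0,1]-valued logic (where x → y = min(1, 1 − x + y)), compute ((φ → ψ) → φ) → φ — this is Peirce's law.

0.57

φ → ψ = min(1, 1 − 0.57 + 0.10) = min(1, 0.53) = 0.53
(φ → ψ) → φ = min(1, 1 − 0.53 + 0.57) = min(1, 1.04) = 1.00
((φ → ψ) → φ) → φ = min(1, 1 − 1.00 + 0.57) = min(1, 0.57) = 0.57
(The value 0.57 < 1 shows this instance is not satisfied; not a Ł∞-tautology in general.)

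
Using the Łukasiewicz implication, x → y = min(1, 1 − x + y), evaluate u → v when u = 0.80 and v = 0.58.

0.78

u → v = min(1, 1 − 0.80 + 0.58) = min(1, 0.78) = 0.78
For comparison, the Gödel implication (1 if x ≤ y else y) would give 0.58.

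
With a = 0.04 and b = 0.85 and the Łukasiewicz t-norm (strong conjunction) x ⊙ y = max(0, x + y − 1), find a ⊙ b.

a ⊙ b = max(0, 0.04 + 0.85 − 1) = max(0, -0.11) = 0.00
For comparison, the Gödel (minimum) t-norm min(x, y) would give 0.04.

0.00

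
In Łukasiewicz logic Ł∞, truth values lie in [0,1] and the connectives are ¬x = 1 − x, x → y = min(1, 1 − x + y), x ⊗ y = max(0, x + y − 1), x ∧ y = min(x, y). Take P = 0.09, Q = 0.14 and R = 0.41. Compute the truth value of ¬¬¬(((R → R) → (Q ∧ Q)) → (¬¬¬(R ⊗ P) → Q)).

R → R = min(1, 1 − 0.41 + 0.41) = min(1, 1.00) = 1.00
Q ∧ Q = min(0.14, 0.14) = 0.14
(R → R) → (Q ∧ Q) = min(1, 1 − 1.00 + 0.14) = min(1, 0.14) = 0.14
R ⊗ P = max(0, 0.41 + 0.09 − 1) = max(0, -0.50) = 0.00
¬(R ⊗ P) = 1 − 0.00 = 1.00
¬¬(R ⊗ P) = 1 − 1.00 = 0.00
¬¬¬(R ⊗ P) = 1 − 0.00 = 1.00
¬¬¬(R ⊗ P) → Q = min(1, 1 − 1.00 + 0.14) = min(1, 0.14) = 0.14
((R → R) → (Q ∧ Q)) → (¬¬¬(R ⊗ P) → Q) = min(1, 1 − 0.14 + 0.14) = min(1, 1.00) = 1.00
¬(((R → R) → (Q ∧ Q)) → (¬¬¬(R ⊗ P) → Q)) = 1 − 1.00 = 0.00
¬¬(((R → R) → (Q ∧ Q)) → (¬¬¬(R ⊗ P) → Q)) = 1 − 0.00 = 1.00
¬¬¬(((R → R) → (Q ∧ Q)) → (¬¬¬(R ⊗ P) → Q)) = 1 − 1.00 = 0.00

0.00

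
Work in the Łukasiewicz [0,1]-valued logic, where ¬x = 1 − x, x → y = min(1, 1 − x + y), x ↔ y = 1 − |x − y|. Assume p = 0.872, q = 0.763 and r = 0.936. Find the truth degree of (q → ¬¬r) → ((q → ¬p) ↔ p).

¬r = 1 − 0.936 = 0.064
¬¬r = 1 − 0.064 = 0.936
q → ¬¬r = min(1, 1 − 0.763 + 0.936) = min(1, 1.173) = 1.000
¬p = 1 − 0.872 = 0.128
q → ¬p = min(1, 1 − 0.763 + 0.128) = min(1, 0.365) = 0.365
(q → ¬p) ↔ p = 1 − |0.365 − 0.872| = 1 − 0.507 = 0.493
(q → ¬¬r) → ((q → ¬p) ↔ p) = min(1, 1 − 1.000 + 0.493) = min(1, 0.493) = 0.493

0.493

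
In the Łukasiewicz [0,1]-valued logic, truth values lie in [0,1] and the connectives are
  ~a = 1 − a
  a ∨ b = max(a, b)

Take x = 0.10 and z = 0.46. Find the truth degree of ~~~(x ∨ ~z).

~z = 1 − 0.46 = 0.54
x ∨ ~z = max(0.10, 0.54) = 0.54
~(x ∨ ~z) = 1 − 0.54 = 0.46
~~(x ∨ ~z) = 1 − 0.46 = 0.54
~~~(x ∨ ~z) = 1 − 0.54 = 0.46

0.46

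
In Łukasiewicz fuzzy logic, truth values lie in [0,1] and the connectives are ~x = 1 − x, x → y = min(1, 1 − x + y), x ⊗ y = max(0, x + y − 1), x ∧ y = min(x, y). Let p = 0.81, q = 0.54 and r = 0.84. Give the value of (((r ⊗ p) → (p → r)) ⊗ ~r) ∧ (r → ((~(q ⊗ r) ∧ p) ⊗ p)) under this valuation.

0.16

r ⊗ p = max(0, 0.84 + 0.81 − 1) = max(0, 0.65) = 0.65
p → r = min(1, 1 − 0.81 + 0.84) = min(1, 1.03) = 1.00
(r ⊗ p) → (p → r) = min(1, 1 − 0.65 + 1.00) = min(1, 1.35) = 1.00
~r = 1 − 0.84 = 0.16
((r ⊗ p) → (p → r)) ⊗ ~r = max(0, 1.00 + 0.16 − 1) = max(0, 0.16) = 0.16
q ⊗ r = max(0, 0.54 + 0.84 − 1) = max(0, 0.38) = 0.38
~(q ⊗ r) = 1 − 0.38 = 0.62
~(q ⊗ r) ∧ p = min(0.62, 0.81) = 0.62
(~(q ⊗ r) ∧ p) ⊗ p = max(0, 0.62 + 0.81 − 1) = max(0, 0.43) = 0.43
r → ((~(q ⊗ r) ∧ p) ⊗ p) = min(1, 1 − 0.84 + 0.43) = min(1, 0.59) = 0.59
(((r ⊗ p) → (p → r)) ⊗ ~r) ∧ (r → ((~(q ⊗ r) ∧ p) ⊗ p)) = min(0.16, 0.59) = 0.16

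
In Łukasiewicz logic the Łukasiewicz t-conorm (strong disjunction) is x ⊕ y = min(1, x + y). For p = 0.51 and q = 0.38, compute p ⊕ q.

0.89

p ⊕ q = min(1, 0.51 + 0.38) = min(1, 0.89) = 0.89
For comparison, the Gödel t-conorm max(x, y) would give 0.51.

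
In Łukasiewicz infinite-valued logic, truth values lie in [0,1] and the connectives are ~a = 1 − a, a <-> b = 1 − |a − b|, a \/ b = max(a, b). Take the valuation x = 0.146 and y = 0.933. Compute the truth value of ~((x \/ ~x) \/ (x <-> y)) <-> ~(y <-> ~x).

~x = 1 − 0.146 = 0.854
x \/ ~x = max(0.146, 0.854) = 0.854
x <-> y = 1 − |0.146 − 0.933| = 1 − 0.787 = 0.213
(x \/ ~x) \/ (x <-> y) = max(0.854, 0.213) = 0.854
~((x \/ ~x) \/ (x <-> y)) = 1 − 0.854 = 0.146
y <-> ~x = 1 − |0.933 − 0.854| = 1 − 0.079 = 0.921
~(y <-> ~x) = 1 − 0.921 = 0.079
~((x \/ ~x) \/ (x <-> y)) <-> ~(y <-> ~x) = 1 − |0.146 − 0.079| = 1 − 0.067 = 0.933

0.933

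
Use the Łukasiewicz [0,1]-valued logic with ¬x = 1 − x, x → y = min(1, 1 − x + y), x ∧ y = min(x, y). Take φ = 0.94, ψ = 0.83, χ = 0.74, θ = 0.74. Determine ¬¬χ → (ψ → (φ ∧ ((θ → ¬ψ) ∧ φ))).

¬χ = 1 − 0.74 = 0.26
¬¬χ = 1 − 0.26 = 0.74
¬ψ = 1 − 0.83 = 0.17
θ → ¬ψ = min(1, 1 − 0.74 + 0.17) = min(1, 0.43) = 0.43
(θ → ¬ψ) ∧ φ = min(0.43, 0.94) = 0.43
φ ∧ ((θ → ¬ψ) ∧ φ) = min(0.94, 0.43) = 0.43
ψ → (φ ∧ ((θ → ¬ψ) ∧ φ)) = min(1, 1 − 0.83 + 0.43) = min(1, 0.60) = 0.60
¬¬χ → (ψ → (φ ∧ ((θ → ¬ψ) ∧ φ))) = min(1, 1 − 0.74 + 0.60) = min(1, 0.86) = 0.86

0.86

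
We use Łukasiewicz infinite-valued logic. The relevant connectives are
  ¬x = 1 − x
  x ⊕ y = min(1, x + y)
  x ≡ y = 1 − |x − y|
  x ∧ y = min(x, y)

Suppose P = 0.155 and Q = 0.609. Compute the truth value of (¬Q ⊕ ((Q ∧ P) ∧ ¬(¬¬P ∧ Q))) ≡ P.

¬Q = 1 − 0.609 = 0.391
Q ∧ P = min(0.609, 0.155) = 0.155
¬P = 1 − 0.155 = 0.845
¬¬P = 1 − 0.845 = 0.155
¬¬P ∧ Q = min(0.155, 0.609) = 0.155
¬(¬¬P ∧ Q) = 1 − 0.155 = 0.845
(Q ∧ P) ∧ ¬(¬¬P ∧ Q) = min(0.155, 0.845) = 0.155
¬Q ⊕ ((Q ∧ P) ∧ ¬(¬¬P ∧ Q)) = min(1, 0.391 + 0.155) = min(1, 0.546) = 0.546
(¬Q ⊕ ((Q ∧ P) ∧ ¬(¬¬P ∧ Q))) ≡ P = 1 − |0.546 − 0.155| = 1 − 0.391 = 0.609

0.609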